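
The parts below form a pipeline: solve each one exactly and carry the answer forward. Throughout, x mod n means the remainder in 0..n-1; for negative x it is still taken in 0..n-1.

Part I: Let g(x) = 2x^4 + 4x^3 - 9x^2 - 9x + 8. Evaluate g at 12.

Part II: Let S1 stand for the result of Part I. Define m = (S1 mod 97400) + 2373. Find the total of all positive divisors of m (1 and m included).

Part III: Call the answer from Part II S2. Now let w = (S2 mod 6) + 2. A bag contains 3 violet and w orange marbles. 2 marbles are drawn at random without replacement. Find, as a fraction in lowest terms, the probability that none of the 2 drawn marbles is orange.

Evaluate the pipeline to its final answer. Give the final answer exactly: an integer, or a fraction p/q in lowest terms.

3/10

Part I: 2*(12)^4 + 4*(12)^3 - 9*(12)^2 - 9*(12)^1 + 8 = (41472) + (6912) + (-1296) + (-108) + (8) = 46988; answer 46988
Part II: S1 = 46988; m = 49361; 49361 = 13 * 3797; sigma = (1 + 13) * (1 + 3797) = 14 * 3798 = 53172; answer 53172
Part III: S2 = 53172; w = 2; total draws C(5,2) = 10; favorable C(3,2) = 3; P = 3/10; answer 3/10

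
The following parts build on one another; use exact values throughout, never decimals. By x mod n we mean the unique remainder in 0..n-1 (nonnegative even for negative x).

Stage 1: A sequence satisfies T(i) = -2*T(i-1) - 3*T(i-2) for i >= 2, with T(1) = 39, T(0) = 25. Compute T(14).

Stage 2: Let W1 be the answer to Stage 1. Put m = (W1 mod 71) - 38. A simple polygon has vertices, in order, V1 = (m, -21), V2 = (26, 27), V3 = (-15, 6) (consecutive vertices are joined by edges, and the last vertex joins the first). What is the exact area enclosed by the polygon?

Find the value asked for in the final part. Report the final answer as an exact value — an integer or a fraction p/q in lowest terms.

1023/2

Stage 1: T(2) = -2*(39) - 3*(25) = -153; iterating: T(2)=-153, T(3)=189, T(4)=81, T(5)=-729, T(6)=1215, T(7)=-243, T(8)=-3159, T(9)=7047, T(10)=-4617, T(11)=-11907, T(12)=37665, T(13)=-39609, T(14)=-33777; answer -33777
Stage 2: W1 = -33777; m = -19; cross terms: (-19*27 - 26*-21)=33, (26*6 - -15*27)=561, (-15*-21 - -19*6)=429; twice the area = |1023| = 1023; area = 1023/2; answer 1023/2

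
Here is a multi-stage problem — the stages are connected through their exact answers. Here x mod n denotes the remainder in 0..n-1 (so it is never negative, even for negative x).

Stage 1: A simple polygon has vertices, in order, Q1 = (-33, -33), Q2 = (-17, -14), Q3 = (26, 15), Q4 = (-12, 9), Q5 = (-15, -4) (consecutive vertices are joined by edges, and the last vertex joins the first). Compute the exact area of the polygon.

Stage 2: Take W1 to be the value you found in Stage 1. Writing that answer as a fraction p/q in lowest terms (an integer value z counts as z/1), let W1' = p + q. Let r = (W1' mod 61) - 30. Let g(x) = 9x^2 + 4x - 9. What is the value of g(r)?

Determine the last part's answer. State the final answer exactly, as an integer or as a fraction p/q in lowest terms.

7676

Stage 1: cross terms: (-33*-14 - -17*-33)=-99, (-17*15 - 26*-14)=109, (26*9 - -12*15)=414, (-12*-4 - -15*9)=183, (-15*-33 - -33*-4)=363; twice the area = |970| = 970; area = 485; answer 485
Stage 2: W1 = 485; threaded value p + q = 486; r = 29; 9*(29)^2 + 4*(29)^1 - 9 = (7569) + (116) + (-9) = 7676; answer 7676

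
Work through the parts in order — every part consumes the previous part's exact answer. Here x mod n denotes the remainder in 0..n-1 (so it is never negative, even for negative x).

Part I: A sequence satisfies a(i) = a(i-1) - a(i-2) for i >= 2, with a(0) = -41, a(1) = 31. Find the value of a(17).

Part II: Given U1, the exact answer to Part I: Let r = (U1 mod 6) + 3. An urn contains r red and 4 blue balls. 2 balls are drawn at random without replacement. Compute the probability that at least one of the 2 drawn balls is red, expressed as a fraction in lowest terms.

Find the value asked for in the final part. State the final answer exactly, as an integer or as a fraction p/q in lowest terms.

Part I: a(2) = 1*(31) - 1*(-41) = 72; iterating: a(2)=72, a(3)=41, a(4)=-31, a(5)=-72, a(6)=-41, a(7)=31, a(8)=72, a(9)=41, a(10)=-31, a(11)=-72, a(12)=-41, a(13)=31, a(14)=72, a(15)=41, a(16)=-31, a(17)=-72; answer -72
Part II: U1 = -72; r = 3; total draws C(7,2) = 21; complement C(4,2) = 6; favorable 21 - 6 = 15; P = 5/7; answer 5/7

5/7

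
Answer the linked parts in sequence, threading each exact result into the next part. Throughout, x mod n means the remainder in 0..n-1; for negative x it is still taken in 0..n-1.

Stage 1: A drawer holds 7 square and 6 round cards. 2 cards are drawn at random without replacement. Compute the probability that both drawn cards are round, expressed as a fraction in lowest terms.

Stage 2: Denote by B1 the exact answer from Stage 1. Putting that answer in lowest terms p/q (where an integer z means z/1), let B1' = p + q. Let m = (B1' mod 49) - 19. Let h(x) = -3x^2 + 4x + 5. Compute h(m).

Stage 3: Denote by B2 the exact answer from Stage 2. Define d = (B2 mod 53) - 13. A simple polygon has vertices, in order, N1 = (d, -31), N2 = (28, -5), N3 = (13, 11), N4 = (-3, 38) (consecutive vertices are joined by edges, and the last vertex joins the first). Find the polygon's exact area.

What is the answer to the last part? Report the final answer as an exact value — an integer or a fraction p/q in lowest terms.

Stage 1: total draws C(13,2) = 78; favorable C(6,2) = 15; P = 5/26; answer 5/26
Stage 2: B1 = 5/26; threaded value p + q = 31; m = 12; -3*(12)^2 + 4*(12)^1 + 5 = (-432) + (48) + (5) = -379; answer -379
Stage 3: B2 = -379; d = 32; cross terms: (32*-5 - 28*-31)=708, (28*11 - 13*-5)=373, (13*38 - -3*11)=527, (-3*-31 - 32*38)=-1123; twice the area = |485| = 485; area = 485/2; answer 485/2

485/2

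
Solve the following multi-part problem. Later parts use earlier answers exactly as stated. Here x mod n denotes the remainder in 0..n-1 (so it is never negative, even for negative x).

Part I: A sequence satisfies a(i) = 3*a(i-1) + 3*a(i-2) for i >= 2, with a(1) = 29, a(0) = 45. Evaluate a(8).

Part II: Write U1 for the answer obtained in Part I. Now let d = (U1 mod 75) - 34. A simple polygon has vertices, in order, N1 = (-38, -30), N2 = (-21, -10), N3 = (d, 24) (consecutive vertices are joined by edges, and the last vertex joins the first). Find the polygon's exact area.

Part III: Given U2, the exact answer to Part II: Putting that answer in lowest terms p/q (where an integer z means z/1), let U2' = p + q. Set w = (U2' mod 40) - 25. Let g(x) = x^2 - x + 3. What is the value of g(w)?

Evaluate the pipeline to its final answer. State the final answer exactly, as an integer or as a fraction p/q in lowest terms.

653

Part I: a(2) = 3*(29) + 3*(45) = 222; iterating: a(2)=222, a(3)=753, a(4)=2925, a(5)=11034, a(6)=41877, a(7)=158733, a(8)=601830; answer 601830
Part II: U1 = 601830; d = -4; cross terms: (-38*-10 - -21*-30)=-250, (-21*24 - -4*-10)=-544, (-4*-30 - -38*24)=1032; twice the area = |238| = 238; area = 119; answer 119
Part III: U2 = 119; threaded value p + q = 120; w = -25; 1*(-25)^2 - 1*(-25)^1 + 3 = (625) + (25) + (3) = 653; answer 653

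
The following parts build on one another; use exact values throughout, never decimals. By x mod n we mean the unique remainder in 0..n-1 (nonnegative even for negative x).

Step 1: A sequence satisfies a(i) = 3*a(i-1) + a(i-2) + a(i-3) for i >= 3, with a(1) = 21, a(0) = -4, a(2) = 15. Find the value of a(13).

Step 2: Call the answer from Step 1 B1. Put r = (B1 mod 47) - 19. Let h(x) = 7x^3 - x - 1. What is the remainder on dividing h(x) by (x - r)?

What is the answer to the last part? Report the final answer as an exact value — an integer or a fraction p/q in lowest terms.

5

Step 1: a(3) = 3*(15) + 1*(21) + 1*(-4) = 62; iterating: a(3)=62, a(4)=222, a(5)=743, a(6)=2513, a(7)=8504, a(8)=28768, a(9)=97321, a(10)=329235, a(11)=1113794, a(12)=3767938, a(13)=12746843; answer 12746843
Step 2: B1 = 12746843; r = 1; remainder = value at the root: 7*(1)^3 - 1*(1)^1 - 1 = (7) + (-1) + (-1) = 5; answer 5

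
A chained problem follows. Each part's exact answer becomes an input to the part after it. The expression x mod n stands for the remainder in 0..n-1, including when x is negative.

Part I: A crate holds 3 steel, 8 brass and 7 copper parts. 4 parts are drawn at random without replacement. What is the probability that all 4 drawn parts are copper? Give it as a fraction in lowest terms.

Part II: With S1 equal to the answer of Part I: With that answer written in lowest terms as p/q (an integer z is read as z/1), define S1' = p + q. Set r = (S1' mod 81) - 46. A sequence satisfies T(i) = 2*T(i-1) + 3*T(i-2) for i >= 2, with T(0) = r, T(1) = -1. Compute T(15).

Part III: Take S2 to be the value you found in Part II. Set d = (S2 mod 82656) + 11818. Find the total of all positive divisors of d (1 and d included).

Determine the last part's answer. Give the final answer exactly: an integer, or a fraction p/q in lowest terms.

127440

Part I: total draws C(18,4) = 3060; favorable C(7,4) = 35; P = 7/612; answer 7/612
Part II: S1 = 7/612; threaded value p + q = 619; r = 6; T(2) = 2*(-1) + 3*(6) = 16; iterating: T(2)=16, T(3)=29, T(4)=106, T(5)=299, T(6)=916, T(7)=2729, T(8)=8206, T(9)=24599, T(10)=73816, T(11)=221429, T(12)=664306, T(13)=1992899, T(14)=5978716, T(15)=17936129; answer 17936129
Part III: S2 = 17936129; d = 94251; 94251 = 3 * 89 * 353; sigma = (1 + 3) * (1 + 89) * (1 + 353) = 4 * 90 * 354 = 127440; answer 127440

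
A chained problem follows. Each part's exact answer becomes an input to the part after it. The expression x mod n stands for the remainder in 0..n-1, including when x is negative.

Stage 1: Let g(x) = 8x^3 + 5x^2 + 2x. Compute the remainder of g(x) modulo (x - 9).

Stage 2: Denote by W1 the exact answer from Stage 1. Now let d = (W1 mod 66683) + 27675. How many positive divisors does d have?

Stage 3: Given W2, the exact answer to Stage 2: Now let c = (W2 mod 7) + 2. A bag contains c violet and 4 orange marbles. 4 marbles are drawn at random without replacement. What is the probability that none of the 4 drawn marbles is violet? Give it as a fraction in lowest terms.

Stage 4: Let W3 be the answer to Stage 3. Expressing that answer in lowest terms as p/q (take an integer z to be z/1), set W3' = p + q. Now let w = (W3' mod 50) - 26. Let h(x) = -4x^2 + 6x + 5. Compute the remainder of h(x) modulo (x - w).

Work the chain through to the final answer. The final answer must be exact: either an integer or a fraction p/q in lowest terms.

Stage 1: remainder = value at the root: 8*(9)^3 + 5*(9)^2 + 2*(9)^1 = (5832) + (405) + (18) = 6255; answer 6255
Stage 2: W1 = 6255; d = 33930; 33930 = 2 * 3^2 * 5 * 13 * 29; number of divisors = (1+1) * (2+1) * (1+1) * (1+1) * (1+1) = 48; answer 48
Stage 3: W2 = 48; c = 8; total draws C(12,4) = 495; favorable C(4,4) = 1; P = 1/495; answer 1/495
Stage 4: W3 = 1/495; threaded value p + q = 496; w = 20; remainder = value at the root: -4*(20)^2 + 6*(20)^1 + 5 = (-1600) + (120) + (5) = -1475; answer -1475

-1475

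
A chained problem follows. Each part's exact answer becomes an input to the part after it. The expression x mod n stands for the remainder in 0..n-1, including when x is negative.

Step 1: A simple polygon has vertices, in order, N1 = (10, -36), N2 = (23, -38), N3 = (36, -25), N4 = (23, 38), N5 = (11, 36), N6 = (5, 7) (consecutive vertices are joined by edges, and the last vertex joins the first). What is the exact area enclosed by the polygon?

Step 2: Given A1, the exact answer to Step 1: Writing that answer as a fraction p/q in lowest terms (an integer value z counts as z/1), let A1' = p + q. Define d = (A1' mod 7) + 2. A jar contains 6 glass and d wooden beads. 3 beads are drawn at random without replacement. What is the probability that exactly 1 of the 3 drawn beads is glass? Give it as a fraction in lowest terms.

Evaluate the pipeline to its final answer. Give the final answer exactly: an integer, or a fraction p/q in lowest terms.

Step 1: cross terms: (10*-38 - 23*-36)=448, (23*-25 - 36*-38)=793, (36*38 - 23*-25)=1943, (23*36 - 11*38)=410, (11*7 - 5*36)=-103, (5*-36 - 10*7)=-250; twice the area = |3241| = 3241; area = 3241/2; answer 3241/2
Step 2: A1 = 3241/2; threaded value p + q = 3243; d = 4; total draws C(10,3) = 120; favorable C(6,1)*C(4,2) = 36; P = 3/10; answer 3/10

3/10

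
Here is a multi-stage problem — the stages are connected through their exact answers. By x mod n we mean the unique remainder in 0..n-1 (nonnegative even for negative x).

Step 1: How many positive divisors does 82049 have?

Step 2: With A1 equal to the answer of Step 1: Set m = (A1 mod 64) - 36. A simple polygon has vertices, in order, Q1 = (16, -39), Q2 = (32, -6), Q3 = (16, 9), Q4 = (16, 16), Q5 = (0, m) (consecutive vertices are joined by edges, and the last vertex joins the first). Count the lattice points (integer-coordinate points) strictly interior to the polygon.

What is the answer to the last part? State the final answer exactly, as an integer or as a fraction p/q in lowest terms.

812

Step 1: 82049 = 11 * 7459; number of divisors = (1+1) * (1+1) = 4; answer 4
Step 2: A1 = 4; m = -32; cross terms: (16*-6 - 32*-39)=1152, (32*9 - 16*-6)=384, (16*16 - 16*9)=112, (16*-32 - 0*16)=-512, (0*-39 - 16*-32)=512; twice the area = |1648| = 1648; area = 824; boundary points = 1 + 1 + 7 + 16 + 1 = 26; strictly interior points = area - boundary/2 + 1 = 812; answer 812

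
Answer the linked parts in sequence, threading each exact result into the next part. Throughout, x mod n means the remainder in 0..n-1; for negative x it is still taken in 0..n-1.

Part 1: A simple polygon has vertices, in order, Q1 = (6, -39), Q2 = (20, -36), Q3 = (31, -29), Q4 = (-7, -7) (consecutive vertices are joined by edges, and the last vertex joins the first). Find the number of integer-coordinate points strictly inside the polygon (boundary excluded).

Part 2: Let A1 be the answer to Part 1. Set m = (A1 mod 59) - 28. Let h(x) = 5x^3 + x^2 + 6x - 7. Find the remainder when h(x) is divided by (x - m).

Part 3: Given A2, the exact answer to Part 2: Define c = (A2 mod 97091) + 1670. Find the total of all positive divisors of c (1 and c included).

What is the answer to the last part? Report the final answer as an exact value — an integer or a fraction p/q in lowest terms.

152820

Part 1: cross terms: (6*-36 - 20*-39)=564, (20*-29 - 31*-36)=536, (31*-7 - -7*-29)=-420, (-7*-39 - 6*-7)=315; twice the area = |995| = 995; area = 995/2; boundary points = 1 + 1 + 2 + 1 = 5; strictly interior points = area - boundary/2 + 1 = 496; answer 496
Part 2: A1 = 496; m = -4; remainder = value at the root: 5*(-4)^3 + 1*(-4)^2 + 6*(-4)^1 - 7 = (-320) + (16) + (-24) + (-7) = -335; answer -335
Part 3: A2 = -335; c = 98426; 98426 = 2 * 29 * 1697; sigma = (1 + 2) * (1 + 29) * (1 + 1697) = 3 * 30 * 1698 = 152820; answer 152820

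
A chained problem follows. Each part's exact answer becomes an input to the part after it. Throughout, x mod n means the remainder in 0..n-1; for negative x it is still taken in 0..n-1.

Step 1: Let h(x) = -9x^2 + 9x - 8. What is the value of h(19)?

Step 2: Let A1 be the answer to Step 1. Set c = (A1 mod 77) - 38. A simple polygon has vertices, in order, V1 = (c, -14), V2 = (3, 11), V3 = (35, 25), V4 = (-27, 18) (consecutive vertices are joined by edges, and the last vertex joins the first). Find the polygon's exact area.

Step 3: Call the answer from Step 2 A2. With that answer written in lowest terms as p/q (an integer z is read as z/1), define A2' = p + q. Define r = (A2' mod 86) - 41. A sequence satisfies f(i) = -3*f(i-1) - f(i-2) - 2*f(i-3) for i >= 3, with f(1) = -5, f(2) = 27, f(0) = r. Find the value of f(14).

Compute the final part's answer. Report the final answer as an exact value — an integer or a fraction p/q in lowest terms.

16898635

Step 1: -9*(19)^2 + 9*(19)^1 - 8 = (-3249) + (171) + (-8) = -3086; answer -3086
Step 2: A1 = -3086; c = 33; cross terms: (33*11 - 3*-14)=405, (3*25 - 35*11)=-310, (35*18 - -27*25)=1305, (-27*-14 - 33*18)=-216; twice the area = |1184| = 1184; area = 592; answer 592
Step 3: A2 = 592; threaded value p + q = 593; r = 36; f(3) = -3*(27) - 1*(-5) - 2*(36) = -148; iterating: f(3)=-148, f(4)=427, f(5)=-1187, f(6)=3430, f(7)=-9957, f(8)=28815, f(9)=-83348, f(10)=241143, f(11)=-697711, f(12)=2018686, f(13)=-5840633, f(14)=16898635; answer 16898635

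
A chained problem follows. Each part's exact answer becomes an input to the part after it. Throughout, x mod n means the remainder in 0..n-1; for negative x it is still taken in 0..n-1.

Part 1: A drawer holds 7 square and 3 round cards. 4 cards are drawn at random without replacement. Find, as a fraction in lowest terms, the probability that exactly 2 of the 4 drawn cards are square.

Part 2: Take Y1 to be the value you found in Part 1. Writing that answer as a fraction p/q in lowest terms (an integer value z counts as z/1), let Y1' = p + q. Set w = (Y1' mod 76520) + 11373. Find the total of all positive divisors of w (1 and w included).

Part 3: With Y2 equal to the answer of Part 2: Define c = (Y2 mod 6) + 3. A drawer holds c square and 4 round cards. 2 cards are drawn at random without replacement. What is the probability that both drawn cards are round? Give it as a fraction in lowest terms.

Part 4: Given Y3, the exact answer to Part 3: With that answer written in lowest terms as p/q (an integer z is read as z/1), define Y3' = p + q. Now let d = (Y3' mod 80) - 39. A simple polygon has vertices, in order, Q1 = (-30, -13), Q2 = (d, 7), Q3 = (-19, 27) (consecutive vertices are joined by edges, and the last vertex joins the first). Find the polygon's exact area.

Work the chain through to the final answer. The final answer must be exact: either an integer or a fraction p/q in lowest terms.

Part 1: total draws C(10,4) = 210; favorable C(7,2)*C(3,2) = 63; P = 3/10; answer 3/10
Part 2: Y1 = 3/10; threaded value p + q = 13; w = 11386; 11386 = 2 * 5693; sigma = (1 + 2) * (1 + 5693) = 3 * 5694 = 17082; answer 17082
Part 3: Y2 = 17082; c = 3; total draws C(7,2) = 21; favorable C(4,2) = 6; P = 2/7; answer 2/7
Part 4: Y3 = 2/7; threaded value p + q = 9; d = -30; cross terms: (-30*7 - -30*-13)=-600, (-30*27 - -19*7)=-677, (-19*-13 - -30*27)=1057; twice the area = |-220| = 220; area = 110; answer 110

110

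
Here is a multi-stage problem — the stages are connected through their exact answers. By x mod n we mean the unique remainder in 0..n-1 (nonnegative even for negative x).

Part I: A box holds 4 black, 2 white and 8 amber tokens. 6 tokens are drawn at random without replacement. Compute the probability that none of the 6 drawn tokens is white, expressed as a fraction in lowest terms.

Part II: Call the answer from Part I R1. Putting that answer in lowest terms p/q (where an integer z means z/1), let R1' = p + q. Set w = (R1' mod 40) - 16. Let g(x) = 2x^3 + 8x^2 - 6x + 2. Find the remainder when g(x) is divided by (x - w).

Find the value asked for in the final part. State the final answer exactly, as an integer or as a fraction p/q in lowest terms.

6

Part I: total draws C(14,6) = 3003; favorable C(12,6) = 924; P = 4/13; answer 4/13
Part II: R1 = 4/13; threaded value p + q = 17; w = 1; remainder = value at the root: 2*(1)^3 + 8*(1)^2 - 6*(1)^1 + 2 = (2) + (8) + (-6) + (2) = 6; answer 6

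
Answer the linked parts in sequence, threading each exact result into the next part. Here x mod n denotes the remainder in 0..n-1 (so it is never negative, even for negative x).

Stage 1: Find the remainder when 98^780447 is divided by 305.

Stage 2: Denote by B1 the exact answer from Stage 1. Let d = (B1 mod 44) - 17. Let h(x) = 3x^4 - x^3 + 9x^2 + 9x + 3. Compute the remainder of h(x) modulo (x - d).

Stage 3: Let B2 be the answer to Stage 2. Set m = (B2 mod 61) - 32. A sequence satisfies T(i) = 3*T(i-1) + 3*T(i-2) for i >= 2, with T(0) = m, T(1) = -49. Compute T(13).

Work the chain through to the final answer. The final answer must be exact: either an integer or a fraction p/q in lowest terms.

-501873489

Stage 1: squarings mod 305: 98^1=98, 98^2=149, 98^4=241, 98^8=131, 98^16=81, 98^32=156, 98^64=241, 98^128=131, 98^256=81, 98^512=156, 98^1024=241, 98^2048=131, 98^4096=81, 98^8192=156, 98^16384=241, 98^32768=131, 98^65536=81, 98^131072=156, 98^262144=241, 98^524288=131; 98^780447 = 98^1 * 98^2 * 98^4 * 98^8 * 98^16 * 98^128 * 98^2048 * 98^8192 * 98^16384 * 98^32768 * 98^65536 * 98^131072 * 98^524288 = 297 (mod 305); answer 297
Stage 2: B1 = 297; d = 16; remainder = value at the root: 3*(16)^4 - 1*(16)^3 + 9*(16)^2 + 9*(16)^1 + 3 = (196608) + (-4096) + (2304) + (144) + (3) = 194963; answer 194963
Stage 3: B2 = 194963; m = -25; T(2) = 3*(-49) + 3*(-25) = -222; iterating: T(2)=-222, T(3)=-813, T(4)=-3105, T(5)=-11754, T(6)=-44577, T(7)=-168993, T(8)=-640710, T(9)=-2429109, T(10)=-9209457, T(11)=-34915698, T(12)=-132375465, T(13)=-501873489; answer -501873489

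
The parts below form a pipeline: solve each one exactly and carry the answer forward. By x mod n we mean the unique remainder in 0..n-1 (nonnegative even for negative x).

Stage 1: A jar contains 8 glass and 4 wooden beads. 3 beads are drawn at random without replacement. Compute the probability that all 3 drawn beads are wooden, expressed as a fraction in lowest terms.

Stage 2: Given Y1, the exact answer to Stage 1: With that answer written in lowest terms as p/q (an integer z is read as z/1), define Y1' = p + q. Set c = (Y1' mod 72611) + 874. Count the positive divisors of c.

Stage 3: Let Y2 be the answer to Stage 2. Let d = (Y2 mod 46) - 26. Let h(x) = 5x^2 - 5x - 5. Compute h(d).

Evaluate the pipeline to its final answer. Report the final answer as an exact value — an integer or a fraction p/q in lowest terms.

545

Stage 1: total draws C(12,3) = 220; favorable C(4,3) = 4; P = 1/55; answer 1/55
Stage 2: Y1 = 1/55; threaded value p + q = 56; c = 930; 930 = 2 * 3 * 5 * 31; number of divisors = (1+1) * (1+1) * (1+1) * (1+1) = 16; answer 16
Stage 3: Y2 = 16; d = -10; 5*(-10)^2 - 5*(-10)^1 - 5 = (500) + (50) + (-5) = 545; answer 545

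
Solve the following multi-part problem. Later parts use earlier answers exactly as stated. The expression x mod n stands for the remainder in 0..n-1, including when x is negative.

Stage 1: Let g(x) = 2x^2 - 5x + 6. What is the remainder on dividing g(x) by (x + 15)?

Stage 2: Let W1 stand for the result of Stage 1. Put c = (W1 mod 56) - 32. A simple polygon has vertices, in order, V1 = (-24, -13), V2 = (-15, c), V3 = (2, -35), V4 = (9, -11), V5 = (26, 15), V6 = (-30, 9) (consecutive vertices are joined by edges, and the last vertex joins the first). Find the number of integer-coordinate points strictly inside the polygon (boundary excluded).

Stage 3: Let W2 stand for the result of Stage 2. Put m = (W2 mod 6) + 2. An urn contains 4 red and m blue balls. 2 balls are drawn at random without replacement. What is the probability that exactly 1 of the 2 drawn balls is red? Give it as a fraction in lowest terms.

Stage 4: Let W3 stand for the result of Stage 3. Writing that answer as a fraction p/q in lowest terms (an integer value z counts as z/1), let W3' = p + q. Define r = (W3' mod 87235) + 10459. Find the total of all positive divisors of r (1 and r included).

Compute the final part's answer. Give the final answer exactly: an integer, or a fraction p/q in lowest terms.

Stage 1: remainder = value at the root: 2*(-15)^2 - 5*(-15)^1 + 6 = (450) + (75) + (6) = 531; answer 531
Stage 2: W1 = 531; c = -5; cross terms: (-24*-5 - -15*-13)=-75, (-15*-35 - 2*-5)=535, (2*-11 - 9*-35)=293, (9*15 - 26*-11)=421, (26*9 - -30*15)=684, (-30*-13 - -24*9)=606; twice the area = |2464| = 2464; area = 1232; boundary points = 1 + 1 + 1 + 1 + 2 + 2 = 8; strictly interior points = area - boundary/2 + 1 = 1229; answer 1229
Stage 3: W2 = 1229; m = 7; total draws C(11,2) = 55; favorable C(4,1)*C(7,1) = 28; P = 28/55; answer 28/55
Stage 4: W3 = 28/55; threaded value p + q = 83; r = 10542; 10542 = 2 * 3 * 7 * 251; sigma = (1 + 2) * (1 + 3) * (1 + 7) * (1 + 251) = 3 * 4 * 8 * 252 = 24192; answer 24192

24192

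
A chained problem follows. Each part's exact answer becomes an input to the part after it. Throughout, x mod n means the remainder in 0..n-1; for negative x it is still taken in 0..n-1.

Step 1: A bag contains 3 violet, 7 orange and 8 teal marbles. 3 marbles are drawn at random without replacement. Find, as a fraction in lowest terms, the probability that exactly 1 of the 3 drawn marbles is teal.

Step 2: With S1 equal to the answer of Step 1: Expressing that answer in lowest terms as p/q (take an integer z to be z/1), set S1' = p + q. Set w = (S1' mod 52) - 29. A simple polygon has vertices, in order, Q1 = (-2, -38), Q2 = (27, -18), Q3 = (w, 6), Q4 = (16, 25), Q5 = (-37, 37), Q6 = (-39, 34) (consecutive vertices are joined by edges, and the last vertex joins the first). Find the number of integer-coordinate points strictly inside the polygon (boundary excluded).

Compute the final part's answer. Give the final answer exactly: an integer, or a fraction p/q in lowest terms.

Step 1: total draws C(18,3) = 816; favorable C(8,1)*C(10,2) = 360; P = 15/34; answer 15/34
Step 2: S1 = 15/34; threaded value p + q = 49; w = 20; cross terms: (-2*-18 - 27*-38)=1062, (27*6 - 20*-18)=522, (20*25 - 16*6)=404, (16*37 - -37*25)=1517, (-37*34 - -39*37)=185, (-39*-38 - -2*34)=1550; twice the area = |5240| = 5240; area = 2620; boundary points = 1 + 1 + 1 + 1 + 1 + 1 = 6; strictly interior points = area - boundary/2 + 1 = 2618; answer 2618

2618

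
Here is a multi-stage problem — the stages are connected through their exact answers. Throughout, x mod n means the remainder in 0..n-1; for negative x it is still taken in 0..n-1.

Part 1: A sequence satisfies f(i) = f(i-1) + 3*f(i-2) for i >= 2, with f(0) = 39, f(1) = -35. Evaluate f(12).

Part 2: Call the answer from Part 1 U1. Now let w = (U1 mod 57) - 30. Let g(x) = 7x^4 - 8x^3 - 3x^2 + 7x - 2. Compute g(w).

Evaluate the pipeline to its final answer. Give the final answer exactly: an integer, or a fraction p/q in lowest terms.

Part 1: f(2) = 1*(-35) + 3*(39) = 82; iterating: f(2)=82, f(3)=-23, f(4)=223, f(5)=154, f(6)=823, f(7)=1285, f(8)=3754, f(9)=7609, f(10)=18871, f(11)=41698, f(12)=98311; answer 98311
Part 2: U1 = 98311; w = 13; 7*(13)^4 - 8*(13)^3 - 3*(13)^2 + 7*(13)^1 - 2 = (199927) + (-17576) + (-507) + (91) + (-2) = 181933; answer 181933

181933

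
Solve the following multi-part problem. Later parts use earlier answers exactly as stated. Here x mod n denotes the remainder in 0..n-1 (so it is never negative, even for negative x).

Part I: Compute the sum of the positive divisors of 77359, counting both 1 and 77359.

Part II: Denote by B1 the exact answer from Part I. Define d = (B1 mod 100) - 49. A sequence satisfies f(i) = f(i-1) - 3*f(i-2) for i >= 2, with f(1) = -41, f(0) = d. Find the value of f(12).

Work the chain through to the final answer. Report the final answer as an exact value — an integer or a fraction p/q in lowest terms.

-14909

Part I: 77359 is prime, so its only divisors are 1 and 77359; sigma = 1 + 77359 = 77360; answer 77360
Part II: B1 = 77360; d = 11; f(2) = 1*(-41) - 3*(11) = -74; iterating: f(2)=-74, f(3)=49, f(4)=271, f(5)=124, f(6)=-689, f(7)=-1061, f(8)=1006, f(9)=4189, f(10)=1171, f(11)=-11396, f(12)=-14909; answer -14909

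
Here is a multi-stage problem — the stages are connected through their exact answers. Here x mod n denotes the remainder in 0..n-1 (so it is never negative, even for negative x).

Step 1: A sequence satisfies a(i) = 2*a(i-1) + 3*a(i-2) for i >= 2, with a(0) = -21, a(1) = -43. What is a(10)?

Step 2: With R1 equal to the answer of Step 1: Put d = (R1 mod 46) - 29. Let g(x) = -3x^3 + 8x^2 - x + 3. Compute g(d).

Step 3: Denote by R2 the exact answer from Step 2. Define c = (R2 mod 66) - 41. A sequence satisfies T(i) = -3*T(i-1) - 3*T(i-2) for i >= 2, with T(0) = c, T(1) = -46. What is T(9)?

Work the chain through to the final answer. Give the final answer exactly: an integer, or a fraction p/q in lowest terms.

7938

Step 1: a(2) = 2*(-43) + 3*(-21) = -149; iterating: a(2)=-149, a(3)=-427, a(4)=-1301, a(5)=-3883, a(6)=-11669, a(7)=-34987, a(8)=-104981, a(9)=-314923, a(10)=-944789; answer -944789
Step 2: R1 = -944789; d = -24; -3*(-24)^3 + 8*(-24)^2 - 1*(-24)^1 + 3 = (41472) + (4608) + (24) + (3) = 46107; answer 46107
Step 3: R2 = 46107; c = -2; T(2) = -3*(-46) - 3*(-2) = 144; iterating: T(2)=144, T(3)=-294, T(4)=450, T(5)=-468, T(6)=54, T(7)=1242, T(8)=-3888, T(9)=7938; answer 7938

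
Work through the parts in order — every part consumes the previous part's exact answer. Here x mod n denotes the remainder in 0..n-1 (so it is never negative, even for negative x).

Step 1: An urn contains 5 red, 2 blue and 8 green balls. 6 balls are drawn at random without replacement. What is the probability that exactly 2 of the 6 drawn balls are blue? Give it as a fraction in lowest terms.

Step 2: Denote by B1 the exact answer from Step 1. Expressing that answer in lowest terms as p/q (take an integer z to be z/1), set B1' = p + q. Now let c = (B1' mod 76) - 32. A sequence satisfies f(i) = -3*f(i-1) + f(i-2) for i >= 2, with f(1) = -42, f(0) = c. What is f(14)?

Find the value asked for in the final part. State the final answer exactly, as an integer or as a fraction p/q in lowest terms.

177044502

Step 1: total draws C(15,6) = 5005; favorable C(2,2)*C(13,4) = 715; P = 1/7; answer 1/7
Step 2: B1 = 1/7; threaded value p + q = 8; c = -24; f(2) = -3*(-42) + 1*(-24) = 102; iterating: f(2)=102, f(3)=-348, f(4)=1146, f(5)=-3786, f(6)=12504, f(7)=-41298, f(8)=136398, f(9)=-450492, f(10)=1487874, f(11)=-4914114, f(12)=16230216, f(13)=-53604762, f(14)=177044502; answer 177044502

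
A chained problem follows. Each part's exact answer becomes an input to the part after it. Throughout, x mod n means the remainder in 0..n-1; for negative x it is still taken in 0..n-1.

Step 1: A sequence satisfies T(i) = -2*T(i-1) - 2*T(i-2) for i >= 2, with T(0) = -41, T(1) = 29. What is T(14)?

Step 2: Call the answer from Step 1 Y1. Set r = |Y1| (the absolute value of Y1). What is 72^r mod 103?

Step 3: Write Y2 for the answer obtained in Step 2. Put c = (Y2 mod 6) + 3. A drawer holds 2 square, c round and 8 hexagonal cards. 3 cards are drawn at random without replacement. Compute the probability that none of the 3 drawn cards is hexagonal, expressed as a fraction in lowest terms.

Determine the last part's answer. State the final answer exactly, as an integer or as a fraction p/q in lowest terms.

5/91

Step 1: T(2) = -2*(29) - 2*(-41) = 24; iterating: T(2)=24, T(3)=-106, T(4)=164, T(5)=-116, T(6)=-96, T(7)=424, T(8)=-656, T(9)=464, T(10)=384, T(11)=-1696, T(12)=2624, T(13)=-1856, T(14)=-1536; answer -1536
Step 2: Y1 = -1536; r = 1536; squarings mod 103: 72^1=72, 72^2=34, 72^4=23, 72^8=14, 72^16=93, 72^32=100, 72^64=9, 72^128=81, 72^256=72, 72^512=34, 72^1024=23; 72^1536 = 72^512 * 72^1024 = 61 (mod 103); answer 61
Step 3: Y2 = 61; c = 4; total draws C(14,3) = 364; favorable C(6,3) = 20; P = 5/91; answer 5/91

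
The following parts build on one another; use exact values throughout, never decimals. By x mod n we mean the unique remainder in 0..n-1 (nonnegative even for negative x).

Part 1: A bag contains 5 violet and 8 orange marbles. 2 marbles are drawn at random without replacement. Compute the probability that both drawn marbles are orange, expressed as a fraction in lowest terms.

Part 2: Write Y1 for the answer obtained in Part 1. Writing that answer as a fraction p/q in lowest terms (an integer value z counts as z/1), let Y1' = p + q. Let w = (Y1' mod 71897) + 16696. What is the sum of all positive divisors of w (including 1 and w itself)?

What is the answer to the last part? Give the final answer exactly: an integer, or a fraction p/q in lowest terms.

24206

Part 1: total draws C(13,2) = 78; favorable C(8,2) = 28; P = 14/39; answer 14/39
Part 2: Y1 = 14/39; threaded value p + q = 53; w = 16749; 16749 = 3^2 * 1861; sigma = (1 + 3 + 9) * (1 + 1861) = 13 * 1862 = 24206; answer 24206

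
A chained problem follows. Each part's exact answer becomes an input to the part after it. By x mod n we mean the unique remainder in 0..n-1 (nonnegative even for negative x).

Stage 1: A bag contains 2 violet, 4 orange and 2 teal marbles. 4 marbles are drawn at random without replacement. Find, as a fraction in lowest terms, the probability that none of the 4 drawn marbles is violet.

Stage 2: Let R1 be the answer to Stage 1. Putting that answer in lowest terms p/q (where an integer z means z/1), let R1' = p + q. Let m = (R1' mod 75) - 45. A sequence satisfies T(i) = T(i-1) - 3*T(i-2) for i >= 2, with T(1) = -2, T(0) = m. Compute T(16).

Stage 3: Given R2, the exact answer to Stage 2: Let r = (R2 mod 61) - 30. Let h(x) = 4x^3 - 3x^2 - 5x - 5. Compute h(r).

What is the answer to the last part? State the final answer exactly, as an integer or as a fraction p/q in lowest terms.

Stage 1: total draws C(8,4) = 70; favorable C(6,4) = 15; P = 3/14; answer 3/14
Stage 2: R1 = 3/14; threaded value p + q = 17; m = -28; T(2) = 1*(-2) - 3*(-28) = 82; iterating: T(2)=82, T(3)=88, T(4)=-158, T(5)=-422, T(6)=52, T(7)=1318, T(8)=1162, T(9)=-2792, T(10)=-6278, T(11)=2098, T(12)=20932, T(13)=14638, T(14)=-48158, T(15)=-92072, T(16)=52402; answer 52402
Stage 3: R2 = 52402; r = -27; 4*(-27)^3 - 3*(-27)^2 - 5*(-27)^1 - 5 = (-78732) + (-2187) + (135) + (-5) = -80789; answer -80789

-80789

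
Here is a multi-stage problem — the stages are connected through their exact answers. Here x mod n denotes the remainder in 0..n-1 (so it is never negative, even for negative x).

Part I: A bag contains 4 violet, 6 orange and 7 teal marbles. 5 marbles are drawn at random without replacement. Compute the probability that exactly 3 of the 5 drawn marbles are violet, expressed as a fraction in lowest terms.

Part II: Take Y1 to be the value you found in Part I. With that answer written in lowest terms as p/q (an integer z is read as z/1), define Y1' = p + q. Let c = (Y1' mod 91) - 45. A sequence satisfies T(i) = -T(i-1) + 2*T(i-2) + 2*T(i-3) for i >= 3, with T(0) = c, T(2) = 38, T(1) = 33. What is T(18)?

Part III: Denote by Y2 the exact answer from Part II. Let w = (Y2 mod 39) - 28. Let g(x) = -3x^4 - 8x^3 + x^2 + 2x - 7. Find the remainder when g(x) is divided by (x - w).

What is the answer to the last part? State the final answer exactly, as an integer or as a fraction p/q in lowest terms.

Part I: total draws C(17,5) = 6188; favorable C(4,3)*C(13,2) = 312; P = 6/119; answer 6/119
Part II: Y1 = 6/119; threaded value p + q = 125; c = -11; T(3) = -1*(38) + 2*(33) + 2*(-11) = 6; iterating: T(3)=6, T(4)=136, T(5)=-48, T(6)=332, T(7)=-156, T(8)=724, T(9)=-372, T(10)=1508, T(11)=-804, T(12)=3076, T(13)=-1668, T(14)=6212, T(15)=-3396, T(16)=12484, T(17)=-6852, T(18)=25028; answer 25028
Part III: Y2 = 25028; w = 1; remainder = value at the root: -3*(1)^4 - 8*(1)^3 + 1*(1)^2 + 2*(1)^1 - 7 = (-3) + (-8) + (1) + (2) + (-7) = -15; answer -15

-15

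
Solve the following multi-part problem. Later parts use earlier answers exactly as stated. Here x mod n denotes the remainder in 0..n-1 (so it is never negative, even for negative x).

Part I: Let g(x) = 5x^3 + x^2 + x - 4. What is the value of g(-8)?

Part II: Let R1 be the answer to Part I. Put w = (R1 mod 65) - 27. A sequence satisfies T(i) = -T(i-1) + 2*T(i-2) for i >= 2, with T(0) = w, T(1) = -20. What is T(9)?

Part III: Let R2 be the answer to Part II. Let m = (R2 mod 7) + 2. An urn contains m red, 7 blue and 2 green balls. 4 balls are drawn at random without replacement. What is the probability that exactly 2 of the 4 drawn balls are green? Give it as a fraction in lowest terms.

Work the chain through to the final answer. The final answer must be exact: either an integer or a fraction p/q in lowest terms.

6/91

Part I: 5*(-8)^3 + 1*(-8)^2 + 1*(-8)^1 - 4 = (-2560) + (64) + (-8) + (-4) = -2508; answer -2508
Part II: R1 = -2508; w = 0; T(2) = -1*(-20) + 2*(0) = 20; iterating: T(2)=20, T(3)=-60, T(4)=100, T(5)=-220, T(6)=420, T(7)=-860, T(8)=1700, T(9)=-3420; answer -3420
Part III: R2 = -3420; m = 5; total draws C(14,4) = 1001; favorable C(2,2)*C(12,2) = 66; P = 6/91; answer 6/91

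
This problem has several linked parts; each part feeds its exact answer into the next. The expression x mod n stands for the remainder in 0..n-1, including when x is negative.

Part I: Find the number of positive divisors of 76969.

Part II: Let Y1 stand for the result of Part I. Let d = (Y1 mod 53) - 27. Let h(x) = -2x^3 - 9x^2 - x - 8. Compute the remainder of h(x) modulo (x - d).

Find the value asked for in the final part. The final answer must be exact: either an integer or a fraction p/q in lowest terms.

Part I: 76969 = 19 * 4051; number of divisors = (1+1) * (1+1) = 4; answer 4
Part II: Y1 = 4; d = -23; remainder = value at the root: -2*(-23)^3 - 9*(-23)^2 - 1*(-23)^1 - 8 = (24334) + (-4761) + (23) + (-8) = 19588; answer 19588

19588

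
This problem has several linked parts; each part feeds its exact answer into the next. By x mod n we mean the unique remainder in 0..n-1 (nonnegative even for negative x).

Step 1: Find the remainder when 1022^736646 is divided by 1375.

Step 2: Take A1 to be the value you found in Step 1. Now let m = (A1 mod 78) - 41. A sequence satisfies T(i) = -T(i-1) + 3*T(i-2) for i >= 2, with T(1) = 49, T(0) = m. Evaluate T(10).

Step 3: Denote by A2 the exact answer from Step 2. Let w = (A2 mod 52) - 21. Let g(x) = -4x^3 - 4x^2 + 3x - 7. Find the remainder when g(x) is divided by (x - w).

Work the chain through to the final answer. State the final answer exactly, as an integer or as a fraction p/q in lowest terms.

Step 1: squarings mod 1375: 1022^1=1022, 1022^2=859, 1022^4=881, 1022^8=661, 1022^16=1046, 1022^32=991, 1022^64=331, 1022^128=936, 1022^256=221, 1022^512=716, 1022^1024=1156, 1022^2048=1211, 1022^4096=771, 1022^8192=441, 1022^16384=606, 1022^32768=111, 1022^65536=1321, 1022^131072=166, 1022^262144=56, 1022^524288=386; 1022^736646 = 1022^2 * 1022^4 * 1022^128 * 1022^256 * 1022^1024 * 1022^2048 * 1022^4096 * 1022^8192 * 1022^65536 * 1022^131072 * 1022^524288 = 1354 (mod 1375); answer 1354
Step 2: A1 = 1354; m = -13; T(2) = -1*(49) + 3*(-13) = -88; iterating: T(2)=-88, T(3)=235, T(4)=-499, T(5)=1204, T(6)=-2701, T(7)=6313, T(8)=-14416, T(9)=33355, T(10)=-76603; answer -76603
Step 3: A2 = -76603; w = 24; remainder = value at the root: -4*(24)^3 - 4*(24)^2 + 3*(24)^1 - 7 = (-55296) + (-2304) + (72) + (-7) = -57535; answer -57535

-57535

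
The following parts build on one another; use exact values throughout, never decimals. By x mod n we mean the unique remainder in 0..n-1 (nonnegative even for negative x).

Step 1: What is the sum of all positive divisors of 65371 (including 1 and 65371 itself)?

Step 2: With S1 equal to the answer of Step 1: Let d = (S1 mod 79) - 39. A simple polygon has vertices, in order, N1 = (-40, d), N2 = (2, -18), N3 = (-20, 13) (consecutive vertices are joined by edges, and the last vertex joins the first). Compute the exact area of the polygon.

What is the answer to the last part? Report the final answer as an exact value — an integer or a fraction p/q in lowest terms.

Step 1: 65371 is prime, so its only divisors are 1 and 65371; sigma = 1 + 65371 = 65372; answer 65372
Step 2: S1 = 65372; d = 0; cross terms: (-40*-18 - 2*0)=720, (2*13 - -20*-18)=-334, (-20*0 - -40*13)=520; twice the area = |906| = 906; area = 453; answer 453

453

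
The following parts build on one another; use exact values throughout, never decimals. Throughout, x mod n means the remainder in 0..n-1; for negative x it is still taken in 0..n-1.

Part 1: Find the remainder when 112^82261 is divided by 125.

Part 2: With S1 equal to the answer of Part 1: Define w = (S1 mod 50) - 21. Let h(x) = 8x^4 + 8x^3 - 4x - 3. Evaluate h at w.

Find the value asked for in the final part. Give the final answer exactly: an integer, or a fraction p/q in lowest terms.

556989

Part 1: squarings mod 125: 112^1=112, 112^2=44, 112^4=61, 112^8=96, 112^16=91, 112^32=31, 112^64=86, 112^128=21, 112^256=66, 112^512=106, 112^1024=111, 112^2048=71, 112^4096=41, 112^8192=56, 112^16384=11, 112^32768=121, 112^65536=16; 112^82261 = 112^1 * 112^4 * 112^16 * 112^64 * 112^256 * 112^16384 * 112^65536 = 37 (mod 125); answer 37
Part 2: S1 = 37; w = 16; 8*(16)^4 + 8*(16)^3 - 4*(16)^1 - 3 = (524288) + (32768) + (-64) + (-3) = 556989; answer 556989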